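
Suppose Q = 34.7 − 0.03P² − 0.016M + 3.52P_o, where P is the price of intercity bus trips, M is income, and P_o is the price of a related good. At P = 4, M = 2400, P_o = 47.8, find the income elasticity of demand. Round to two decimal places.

Substituting, Q = 34.7 − 0.03(4)² − 0.016(2400) + 3.52(47.8) = 34.7 − 0.48 − 38.4 + 168.256 = 164.076.
∂Q/∂M = −0.016, so E_I = -0.016·(2400/164.076) ≈ -0.23.
E_I < 0: inferior good.

-0.23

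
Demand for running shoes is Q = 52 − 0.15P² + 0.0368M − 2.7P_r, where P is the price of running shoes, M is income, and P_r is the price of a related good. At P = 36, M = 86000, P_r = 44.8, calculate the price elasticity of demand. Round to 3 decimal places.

-0.134

Q = 52 − 0.15(36)² + 0.0368(86000) − 2.7(44.8) = 52 − 194.4 + 3164.8 − 120.96 = 2901.44.
∂Q/∂P = −2·0.15·P = -10.8, so E_p = -10.8·(36/2901.44) ≈ -0.134.
|E_p| < 1: demand is inelastic.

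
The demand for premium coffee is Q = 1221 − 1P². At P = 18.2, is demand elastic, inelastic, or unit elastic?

inelastic

At P = 18.2, Q = 889.76.
dQ/dP = −2·1·P = −36.4.
Point elasticity E = (dQ/dP)·(P/Q) = -36.4 × 18.2/889.76 ≈ -0.745.
|E| ≈ 0.745 < 1, so demand is inelastic.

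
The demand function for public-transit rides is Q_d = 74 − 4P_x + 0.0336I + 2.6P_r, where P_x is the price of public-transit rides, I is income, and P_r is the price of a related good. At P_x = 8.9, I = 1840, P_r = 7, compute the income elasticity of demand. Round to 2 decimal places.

0.52

Q_d = 74 − 4(8.9) + 0.0336(1840) + 2.6(7) = 74 − 35.6 + 61.824 + 18.2 = 118.424.
∂Q_d/∂I = +0.0336, so E_I = 0.0336·(1840/118.424) ≈ 0.52.
E_I ∈ (0,1): normal good (necessity).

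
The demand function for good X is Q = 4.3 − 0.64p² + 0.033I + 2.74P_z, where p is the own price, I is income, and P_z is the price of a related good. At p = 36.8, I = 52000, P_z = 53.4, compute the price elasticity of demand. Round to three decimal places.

-1.734

Evaluating quantity at (p, I, P_z) gives Q = 4.3 − 0.64(36.8)² + 0.033(52000) + 2.74(53.4) = 4.3 − 866.7136 + 1716 + 146.316 = 999.9024.
∂Q/∂p = −2·0.64·p = -47.104, so E_p = -47.104·(36.8/999.9024) ≈ -1.734.
|E_p| > 1: demand is elastic.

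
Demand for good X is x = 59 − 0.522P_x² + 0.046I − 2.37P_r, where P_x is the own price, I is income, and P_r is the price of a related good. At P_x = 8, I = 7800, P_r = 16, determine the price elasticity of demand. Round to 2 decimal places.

-0.19

First evaluate x: 59 − 0.522(8)² + 0.046(7800) − 2.37(16) = 59 − 33.408 + 358.8 − 37.92 = 346.472.
∂x/∂P_x = −2·0.522·P_x = -8.352, so E_p = -8.352·(8/346.472) ≈ -0.19.
|E_p| < 1: demand is inelastic.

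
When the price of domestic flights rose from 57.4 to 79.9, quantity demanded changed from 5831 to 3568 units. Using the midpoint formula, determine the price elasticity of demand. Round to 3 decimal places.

-1.469

%Δq = (3568 − 5831)/[(5831 + 3568)/2] = -2263/4699.5 ≈ -0.4815.
%ΔP = (79.9 − 57.4)/[(57.4 + 79.9)/2] = 22.5/68.65 ≈ 0.3277.
Arc elasticity E = %Δq/%ΔP ≈ -0.4815/0.3277 ≈ -1.469.
|E| > 1: demand is elastic over this range.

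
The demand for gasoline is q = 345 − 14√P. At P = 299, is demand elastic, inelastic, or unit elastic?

At P = 299, q = 102.9174.
dq/dP = −14/(2√P) = −14/(2·17.2916).
Point elasticity E = (dq/dP)·(P/q) = -0.4048 × 299/102.9174 ≈ -1.176.
|E| ≈ 1.176 > 1, so demand is elastic.

elastic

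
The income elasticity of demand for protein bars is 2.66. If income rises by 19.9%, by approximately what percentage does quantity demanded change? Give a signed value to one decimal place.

52.9

%ΔQ ≈ E × %ΔI = (2.66) × (19.9%) ≈ 52.9%.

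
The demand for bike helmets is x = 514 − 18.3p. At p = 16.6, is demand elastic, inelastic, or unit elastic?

elastic

At p = 16.6, x = 210.22.
dx/dp = −18.3.
Point elasticity E = (dx/dp)·(p/x) = -18.3 × 16.6/210.22 ≈ -1.445.
|E| ≈ 1.445 > 1, so demand is elastic.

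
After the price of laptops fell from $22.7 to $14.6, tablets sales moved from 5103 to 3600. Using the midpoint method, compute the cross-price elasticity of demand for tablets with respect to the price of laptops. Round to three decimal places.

0.795

%ΔQ_x = (3600 − 5103)/[(5103+3600)/2] = -1503/4351.5 ≈ -0.3454.
%ΔP_y = (14.6 − 22.7)/[(22.7+14.6)/2] ≈ -0.4343.
E_xy = -0.3454/-0.4343 ≈ 0.795.
E_xy > 0, so tablets and laptops are substitutes.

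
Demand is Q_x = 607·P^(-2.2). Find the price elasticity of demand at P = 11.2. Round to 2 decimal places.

-2.20

For a Cobb–Douglas (constant-elasticity) form Q_x = A·P^α·…, the elasticity with respect to P equals the exponent α at every point.
Here the exponent on P is -2.2, so the price elasticity of demand is -2.20.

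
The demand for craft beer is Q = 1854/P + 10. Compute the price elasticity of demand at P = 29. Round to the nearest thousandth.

At P = 29, Q = 73.931.
dQ/dP = −1854/P² = −2.2045.
Point elasticity E = (dQ/dP)·(P/Q) = -2.2045 × 29/73.931 ≈ -0.865.
|E| < 1, so demand is inelastic at this price.

-0.865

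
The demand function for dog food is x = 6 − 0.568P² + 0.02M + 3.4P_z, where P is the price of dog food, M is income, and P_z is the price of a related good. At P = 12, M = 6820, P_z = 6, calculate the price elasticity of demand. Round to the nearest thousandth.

-2.019

x = 6 − 0.568(12)² + 0.02(6820) + 3.4(6) = 6 − 81.792 + 136.4 + 20.4 = 81.008.
∂x/∂P = −2·0.568·P = -13.632, so E_p = -13.632·(12/81.008) ≈ -2.019.
|E_p| > 1: demand is elastic.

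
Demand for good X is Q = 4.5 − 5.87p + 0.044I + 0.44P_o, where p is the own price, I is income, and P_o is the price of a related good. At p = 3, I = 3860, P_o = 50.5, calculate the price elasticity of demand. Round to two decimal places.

At the given point, Q = 4.5 − 5.87(3) + 0.044(3860) + 0.44(50.5) = 4.5 − 17.61 + 169.84 + 22.22 = 178.95.
∂Q/∂p = −5.87, so E_p = (−5.87)·(3/178.95) ≈ -0.10.
|E_p| < 1: demand is inelastic.

-0.10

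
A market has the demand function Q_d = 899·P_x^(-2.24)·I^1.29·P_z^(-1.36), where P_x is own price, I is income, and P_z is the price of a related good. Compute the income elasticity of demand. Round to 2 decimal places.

1.29

For a Cobb–Douglas (constant-elasticity) form Q_d = A·I^α·…, the elasticity with respect to I equals the exponent α at every point.
Here the exponent on I is 1.29, so the income elasticity of demand is 1.29.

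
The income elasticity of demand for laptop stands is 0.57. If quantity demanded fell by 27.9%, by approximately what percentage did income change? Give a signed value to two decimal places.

-48.95

%ΔQ ≈ E × %ΔI ⇒ %ΔI = %ΔQ / E = (-27.9%)/(0.57) ≈ -48.95%.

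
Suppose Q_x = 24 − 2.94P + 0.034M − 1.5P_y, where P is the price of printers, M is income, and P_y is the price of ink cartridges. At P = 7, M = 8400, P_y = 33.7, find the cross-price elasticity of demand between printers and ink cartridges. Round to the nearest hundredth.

Q_x = 24 − 2.94(7) + 0.034(8400) − 1.5(33.7) = 24 − 20.58 + 285.6 − 50.55 = 238.47.
∂Q_x/∂P_y = −1.5, so E_xy = -1.5·(33.7/238.47) ≈ -0.21.
E_xy < 0: the goods are complements.

-0.21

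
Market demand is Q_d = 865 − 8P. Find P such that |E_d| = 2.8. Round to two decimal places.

Set −bP/(a − bP) = −2.8 ⇒ bP = 2.8(a − bP) ⇒ bP(1+2.8) = 2.8·a.
P = 2.8·865/(8·3.8) ≈ 79.67.

79.67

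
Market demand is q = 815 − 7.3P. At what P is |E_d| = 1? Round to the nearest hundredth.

For linear demand q = a − bP, E = −bP/(a − bP). |E| = 1 ⇒ bP = a − bP ⇒ P = a/(2b).
P = 815/(2·7.3) ≈ 55.82.

55.82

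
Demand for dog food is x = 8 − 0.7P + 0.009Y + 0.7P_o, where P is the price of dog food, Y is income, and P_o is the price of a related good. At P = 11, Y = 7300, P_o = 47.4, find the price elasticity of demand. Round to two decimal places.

-0.08

At the given point, x = 8 − 0.7(11) + 0.009(7300) + 0.7(47.4) = 8 − 7.7 + 65.7 + 33.18 = 99.18.
∂x/∂P = −0.7, so E_p = (−0.7)·(11/99.18) ≈ -0.08.
|E_p| < 1: demand is inelastic.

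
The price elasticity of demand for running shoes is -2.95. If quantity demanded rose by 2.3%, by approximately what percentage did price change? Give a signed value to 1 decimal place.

%ΔQ ≈ E × %ΔP ⇒ %ΔP = %ΔQ / E = (2.3%)/(-2.95) ≈ -0.8%.

-0.8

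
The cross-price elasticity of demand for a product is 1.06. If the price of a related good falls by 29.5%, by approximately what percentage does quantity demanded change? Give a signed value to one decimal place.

%ΔQ ≈ E × %ΔP_y = (1.06) × (-29.5%) ≈ -31.3%.

-31.3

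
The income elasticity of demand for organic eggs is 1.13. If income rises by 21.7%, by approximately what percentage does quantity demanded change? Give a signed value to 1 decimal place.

24.5

%ΔQ ≈ E × %ΔI = (1.13) × (21.7%) ≈ 24.5%.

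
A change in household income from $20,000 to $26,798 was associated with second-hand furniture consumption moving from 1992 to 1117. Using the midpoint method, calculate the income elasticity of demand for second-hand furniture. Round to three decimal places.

-1.937

%ΔQ = (1117 − 1992)/[(1992+1117)/2] = -875/1554.5 ≈ -0.5629.
%ΔI = (26,798 − 20,000)/[(20,000+26,798)/2] = 6798/23399 ≈ 0.2905.
E_I = %ΔQ/%ΔI ≈ -1.937.
E_I < 0: inferior good.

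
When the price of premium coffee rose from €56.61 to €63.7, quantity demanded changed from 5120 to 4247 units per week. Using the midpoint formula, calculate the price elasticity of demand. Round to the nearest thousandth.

%ΔQ = (4247 − 5120)/[(5120 + 4247)/2] = -873/4683.5 ≈ -0.1864.
%ΔP = (63.7 − 56.61)/[(56.61 + 63.7)/2] = 7.09/60.155 ≈ 0.1179.
Arc elasticity E = %ΔQ/%ΔP ≈ -0.1864/0.1179 ≈ -1.582.
|E| > 1: demand is elastic over this range.

-1.582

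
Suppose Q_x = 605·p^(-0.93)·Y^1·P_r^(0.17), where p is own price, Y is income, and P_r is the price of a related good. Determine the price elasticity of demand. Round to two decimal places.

-0.93

For a Cobb–Douglas (constant-elasticity) form Q_x = A·p^α·…, the elasticity with respect to p equals the exponent α at every point.
Here the exponent on p is -0.93, so the price elasticity of demand is -0.93.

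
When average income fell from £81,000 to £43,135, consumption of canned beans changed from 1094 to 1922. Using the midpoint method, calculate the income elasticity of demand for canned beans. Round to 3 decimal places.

%ΔQ = (1922 − 1094)/[(1094+1922)/2] = 828/1508 ≈ 0.5491.
%ΔY = (43,135 − 81,000)/[(81,000+43,135)/2] = -37865/62067.5 ≈ -0.6101.
E_I = %ΔQ/%ΔY ≈ -0.900.
E_I < 0: inferior good.

-0.900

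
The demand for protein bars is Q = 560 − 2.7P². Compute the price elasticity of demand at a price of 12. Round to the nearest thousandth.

-4.542

At P = 12, Q = 171.2.
dQ/dP = −2·2.7·P = −64.8.
Point elasticity E = (dQ/dP)·(P/Q) = -64.8 × 12/171.2 ≈ -4.542.
|E| > 1, so demand is elastic at this price.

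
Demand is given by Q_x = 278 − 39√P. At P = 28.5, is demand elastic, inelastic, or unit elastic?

At P = 28.5, Q_x = 69.797.
dQ_x/dP = −39/(2√P) = −39/(2·5.3385).
Point elasticity E = (dQ_x/dP)·(P/Q_x) = -3.6527 × 28.5/69.797 ≈ -1.491.
|E| ≈ 1.491 > 1, so demand is elastic.

elastic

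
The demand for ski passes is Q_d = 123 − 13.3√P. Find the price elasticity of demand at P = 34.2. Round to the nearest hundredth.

-0.86

At P = 34.2, Q_d = 45.2206.
dQ_d/dP = −13.3/(2√P) = −13.3/(2·5.8481).
Point elasticity E = (dQ_d/dP)·(P/Q_d) = -1.1371 × 34.2/45.2206 ≈ -0.86.
|E| < 1, so demand is inelastic at this price.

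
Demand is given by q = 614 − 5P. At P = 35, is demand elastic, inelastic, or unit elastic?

inelastic

At P = 35, q = 439.
dq/dP = −5.
Point elasticity E = (dq/dP)·(P/q) = -5 × 35/439 ≈ -0.399.
|E| ≈ 0.399 < 1, so demand is inelastic.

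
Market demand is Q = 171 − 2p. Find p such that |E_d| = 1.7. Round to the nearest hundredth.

Set −bp/(a − bp) = −1.7 ⇒ bp = 1.7(a − bp) ⇒ bp(1+1.7) = 1.7·a.
p = 1.7·171/(2·2.7) ≈ 53.83.

53.83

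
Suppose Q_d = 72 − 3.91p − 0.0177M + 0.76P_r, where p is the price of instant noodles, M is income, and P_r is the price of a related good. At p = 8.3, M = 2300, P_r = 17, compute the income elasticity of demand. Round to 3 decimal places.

Substituting, Q_d = 72 − 3.91(8.3) − 0.0177(2300) + 0.76(17) = 72 − 32.453 − 40.71 + 12.92 = 11.757.
∂Q_d/∂M = −0.0177, so E_I = -0.0177·(2300/11.757) ≈ -3.463.
E_I < 0: inferior good.

-3.463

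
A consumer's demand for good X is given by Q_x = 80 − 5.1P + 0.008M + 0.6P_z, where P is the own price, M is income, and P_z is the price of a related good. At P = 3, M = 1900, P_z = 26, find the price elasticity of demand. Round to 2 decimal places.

Evaluating quantity at (P, M, P_z) gives Q_x = 80 − 5.1(3) + 0.008(1900) + 0.6(26) = 80 − 15.3 + 15.2 + 15.6 = 95.5.
∂Q_x/∂P = −5.1, so E_p = (−5.1)·(3/95.5) ≈ -0.16.
|E_p| < 1: demand is inelastic.

-0.16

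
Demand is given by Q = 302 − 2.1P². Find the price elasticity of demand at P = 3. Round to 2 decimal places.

-0.13

At P = 3, Q = 283.1.
dQ/dP = −2·2.1·P = −12.6.
Point elasticity E = (dQ/dP)·(P/Q) = -12.6 × 3/283.1 ≈ -0.13.
|E| < 1, so demand is inelastic at this price.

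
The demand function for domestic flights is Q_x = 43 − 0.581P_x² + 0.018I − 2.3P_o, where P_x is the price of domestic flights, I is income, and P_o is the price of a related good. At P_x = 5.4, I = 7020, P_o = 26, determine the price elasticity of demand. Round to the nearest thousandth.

-0.366

Substituting, Q_x = 43 − 0.581(5.4)² + 0.018(7020) − 2.3(26) = 43 − 16.942 + 126.36 − 59.8 = 92.618.
∂Q_x/∂P_x = −2·0.581·P_x = -6.2748, so E_p = -6.2748·(5.4/92.618) ≈ -0.366.
|E_p| < 1: demand is inelastic.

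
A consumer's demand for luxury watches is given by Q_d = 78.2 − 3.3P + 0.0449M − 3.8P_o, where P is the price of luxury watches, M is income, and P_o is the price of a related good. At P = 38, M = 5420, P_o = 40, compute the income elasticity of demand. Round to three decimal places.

5.511

First evaluate Q_d: 78.2 − 3.3(38) + 0.0449(5420) − 3.8(40) = 78.2 − 125.4 + 243.358 − 152 = 44.158.
∂Q_d/∂M = +0.0449, so E_I = 0.0449·(5420/44.158) ≈ 5.511.
E_I > 1: normal good (luxury).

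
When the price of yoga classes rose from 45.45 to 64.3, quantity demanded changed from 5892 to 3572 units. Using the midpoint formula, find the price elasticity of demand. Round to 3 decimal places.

-1.427

%Δq = (3572 − 5892)/[(5892 + 3572)/2] = -2320/4732 ≈ -0.4903.
%Δp = (64.3 − 45.45)/[(45.45 + 64.3)/2] = 18.85/54.875 ≈ 0.3435.
Arc elasticity E = %Δq/%Δp ≈ -0.4903/0.3435 ≈ -1.427.
|E| > 1: demand is elastic over this range.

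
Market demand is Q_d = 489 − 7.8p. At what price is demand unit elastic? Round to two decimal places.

31.35

For linear demand Q_d = a − bp, E = −bp/(a − bp). |E| = 1 ⇒ bp = a − bp ⇒ p = a/(2b).
p = 489/(2·7.8) ≈ 31.35.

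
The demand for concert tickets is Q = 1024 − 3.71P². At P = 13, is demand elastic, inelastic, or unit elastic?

At P = 13, Q = 397.01.
dQ/dP = −2·3.71·P = −96.46.
Point elasticity E = (dQ/dP)·(P/Q) = -96.46 × 13/397.01 ≈ -3.159.
|E| ≈ 3.159 > 1, so demand is elastic.

elastic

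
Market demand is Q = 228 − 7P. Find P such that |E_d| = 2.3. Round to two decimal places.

Set −bP/(a − bP) = −2.3 ⇒ bP = 2.3(a − bP) ⇒ bP(1+2.3) = 2.3·a.
P = 2.3·228/(7·3.3) ≈ 22.70.

22.70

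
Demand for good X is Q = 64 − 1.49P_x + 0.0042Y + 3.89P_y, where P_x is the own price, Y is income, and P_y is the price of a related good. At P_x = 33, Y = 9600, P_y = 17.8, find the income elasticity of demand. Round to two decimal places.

0.32

First evaluate Q: 64 − 1.49(33) + 0.0042(9600) + 3.89(17.8) = 64 − 49.17 + 40.32 + 69.242 = 124.392.
∂Q/∂Y = +0.0042, so E_I = 0.0042·(9600/124.392) ≈ 0.32.
E_I ∈ (0,1): normal good (necessity).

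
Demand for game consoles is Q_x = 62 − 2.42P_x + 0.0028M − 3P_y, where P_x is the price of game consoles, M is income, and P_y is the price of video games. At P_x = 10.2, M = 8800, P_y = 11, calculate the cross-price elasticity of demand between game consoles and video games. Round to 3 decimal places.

Evaluating quantity at (P_x, M, P_y) gives Q_x = 62 − 2.42(10.2) + 0.0028(8800) − 3(11) = 62 − 24.684 + 24.64 − 33 = 28.956.
∂Q_x/∂P_y = −3, so E_xy = -3·(11/28.956) ≈ -1.140.
E_xy < 0: the goods are complements.

-1.140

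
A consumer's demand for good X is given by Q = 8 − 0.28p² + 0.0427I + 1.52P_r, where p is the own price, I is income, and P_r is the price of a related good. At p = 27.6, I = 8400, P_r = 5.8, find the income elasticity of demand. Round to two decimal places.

At the given point, Q = 8 − 0.28(27.6)² + 0.0427(8400) + 1.52(5.8) = 8 − 213.2928 + 358.68 + 8.816 = 162.2032.
∂Q/∂I = +0.0427, so E_I = 0.0427·(8400/162.2032) ≈ 2.21.
E_I > 1: normal good (luxury).

2.21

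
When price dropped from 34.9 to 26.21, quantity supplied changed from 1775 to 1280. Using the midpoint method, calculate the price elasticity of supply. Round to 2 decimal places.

%Δq = (1280 − 1775)/[(1775 + 1280)/2] = -495/1527.5 ≈ -0.3241.
%Δp = (26.21 − 34.9)/[(34.9 + 26.21)/2] = -8.69/30.555 ≈ -0.2844.
Arc elasticity E = %Δq/%Δp ≈ -0.3241/-0.2844 ≈ 1.14.
|E| > 1: supply is elastic over this range.

1.14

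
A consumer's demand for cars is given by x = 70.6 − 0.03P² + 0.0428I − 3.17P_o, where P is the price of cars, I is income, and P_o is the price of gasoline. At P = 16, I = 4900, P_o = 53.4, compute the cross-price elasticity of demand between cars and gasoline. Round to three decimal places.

x = 70.6 − 0.03(16)² + 0.0428(4900) − 3.17(53.4) = 70.6 − 7.68 + 209.72 − 169.278 = 103.362.
∂x/∂P_o = −3.17, so E_xy = -3.17·(53.4/103.362) ≈ -1.638.
E_xy < 0: the goods are complements.

-1.638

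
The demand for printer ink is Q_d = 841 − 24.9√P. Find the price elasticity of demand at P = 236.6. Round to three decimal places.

At P = 236.6, Q_d = 457.993.
dQ_d/dP = −24.9/(2√P) = −24.9/(2·15.3818).
Point elasticity E = (dQ_d/dP)·(P/Q_d) = -0.8094 × 236.6/457.993 ≈ -0.418.
|E| < 1, so demand is inelastic at this price.

-0.418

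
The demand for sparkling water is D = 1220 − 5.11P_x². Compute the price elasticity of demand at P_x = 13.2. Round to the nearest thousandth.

-5.402

At P_x = 13.2, D = 329.6336.
dD/dP_x = −2·5.11·P_x = −134.904.
Point elasticity E = (dD/dP_x)·(P_x/D) = -134.904 × 13.2/329.6336 ≈ -5.402.
|E| > 1, so demand is elastic at this price.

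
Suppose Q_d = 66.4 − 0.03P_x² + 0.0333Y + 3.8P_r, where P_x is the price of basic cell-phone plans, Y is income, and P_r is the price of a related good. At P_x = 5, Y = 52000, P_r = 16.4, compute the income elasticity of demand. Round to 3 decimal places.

Substituting, Q_d = 66.4 − 0.03(5)² + 0.0333(52000) + 3.8(16.4) = 66.4 − 0.75 + 1731.6 + 62.32 = 1859.57.
∂Q_d/∂Y = +0.0333, so E_I = 0.0333·(52000/1859.57) ≈ 0.931.
E_I ∈ (0,1): normal good (necessity).

0.931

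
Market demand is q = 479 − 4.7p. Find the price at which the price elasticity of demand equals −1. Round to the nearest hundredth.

50.96

For linear demand q = a − bp, E = −bp/(a − bp). |E| = 1 ⇒ bp = a − bp ⇒ p = a/(2b).
p = 479/(2·4.7) ≈ 50.96.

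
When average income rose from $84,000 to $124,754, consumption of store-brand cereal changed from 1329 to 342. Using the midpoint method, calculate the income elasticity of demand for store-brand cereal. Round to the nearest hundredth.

-3.03

%ΔQ = (342 − 1329)/[(1329+342)/2] = -987/835.5 ≈ -1.1813.
%ΔI = (124,754 − 84,000)/[(84,000+124,754)/2] = 40754/104377 ≈ 0.3905.
E_I = %ΔQ/%ΔI ≈ -3.03.
E_I < 0: inferior good.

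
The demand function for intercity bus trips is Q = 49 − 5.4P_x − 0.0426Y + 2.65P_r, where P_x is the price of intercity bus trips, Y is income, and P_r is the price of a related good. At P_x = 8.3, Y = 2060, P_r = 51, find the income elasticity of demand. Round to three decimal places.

-1.702

At the given point, Q = 49 − 5.4(8.3) − 0.0426(2060) + 2.65(51) = 49 − 44.82 − 87.756 + 135.15 = 51.574.
∂Q/∂Y = −0.0426, so E_I = -0.0426·(2060/51.574) ≈ -1.702.
E_I < 0: inferior good.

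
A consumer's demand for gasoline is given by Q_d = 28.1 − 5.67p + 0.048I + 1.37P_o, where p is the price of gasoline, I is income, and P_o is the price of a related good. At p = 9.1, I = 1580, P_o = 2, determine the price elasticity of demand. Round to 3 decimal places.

-0.937

Substituting, Q_d = 28.1 − 5.67(9.1) + 0.048(1580) + 1.37(2) = 28.1 − 51.597 + 75.84 + 2.74 = 55.083.
∂Q_d/∂p = −5.67, so E_p = (−5.67)·(9.1/55.083) ≈ -0.937.
|E_p| < 1: demand is inelastic.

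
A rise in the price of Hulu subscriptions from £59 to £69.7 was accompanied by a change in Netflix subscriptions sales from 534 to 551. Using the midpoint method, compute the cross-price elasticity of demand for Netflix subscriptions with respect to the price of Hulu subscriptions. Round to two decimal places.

0.19

%ΔQ_x = (551 − 534)/[(534+551)/2] = 17/542.5 ≈ 0.0313.
%ΔP_y = (69.7 − 59)/[(59+69.7)/2] ≈ 0.1663.
E_xy = 0.0313/0.1663 ≈ 0.19.
E_xy > 0, so Netflix subscriptions and Hulu subscriptions are substitutes.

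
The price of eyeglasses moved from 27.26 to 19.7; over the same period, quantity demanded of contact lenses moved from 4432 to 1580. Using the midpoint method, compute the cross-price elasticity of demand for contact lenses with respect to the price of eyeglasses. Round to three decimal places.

%ΔQ_x = (1580 − 4432)/[(4432+1580)/2] = -2852/3006 ≈ -0.9488.
%ΔP_y = (19.7 − 27.26)/[(27.26+19.7)/2] ≈ -0.3220.
E_xy = -0.9488/-0.3220 ≈ 2.947.
E_xy > 0, so contact lenses and eyeglasses are substitutes.

2.947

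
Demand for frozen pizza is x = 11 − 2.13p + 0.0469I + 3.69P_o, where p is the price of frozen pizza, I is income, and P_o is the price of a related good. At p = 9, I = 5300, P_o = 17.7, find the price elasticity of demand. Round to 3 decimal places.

-0.063

At the given point, x = 11 − 2.13(9) + 0.0469(5300) + 3.69(17.7) = 11 − 19.17 + 248.57 + 65.313 = 305.713.
∂x/∂p = −2.13, so E_p = (−2.13)·(9/305.713) ≈ -0.063.
|E_p| < 1: demand is inelastic.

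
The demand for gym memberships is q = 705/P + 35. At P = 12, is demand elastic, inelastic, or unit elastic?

At P = 12, q = 93.75.
dq/dP = −705/P² = −4.8958.
Point elasticity E = (dq/dP)·(P/q) = -4.8958 × 12/93.75 ≈ -0.627.
|E| ≈ 0.627 < 1, so demand is inelastic.

inelastic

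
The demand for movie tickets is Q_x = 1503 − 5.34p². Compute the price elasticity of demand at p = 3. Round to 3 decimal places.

-0.066

At p = 3, Q_x = 1454.94.
dQ_x/dp = −2·5.34·p = −32.04.
Point elasticity E = (dQ_x/dp)·(p/Q_x) = -32.04 × 3/1454.94 ≈ -0.066.
|E| < 1, so demand is inelastic at this price.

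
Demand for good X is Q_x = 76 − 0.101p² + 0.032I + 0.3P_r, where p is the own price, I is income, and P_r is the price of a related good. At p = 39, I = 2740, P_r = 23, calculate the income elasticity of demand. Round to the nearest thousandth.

5.170

Evaluating quantity at (p, I, P_r) gives Q_x = 76 − 0.101(39)² + 0.032(2740) + 0.3(23) = 76 − 153.621 + 87.68 + 6.9 = 16.959.
∂Q_x/∂I = +0.032, so E_I = 0.032·(2740/16.959) ≈ 5.170.
E_I > 1: normal good (luxury).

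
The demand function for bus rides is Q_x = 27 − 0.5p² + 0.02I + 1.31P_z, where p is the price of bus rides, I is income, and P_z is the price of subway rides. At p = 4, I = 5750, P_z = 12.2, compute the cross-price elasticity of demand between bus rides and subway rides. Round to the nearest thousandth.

0.107

Evaluating quantity at (p, I, P_z) gives Q_x = 27 − 0.5(4)² + 0.02(5750) + 1.31(12.2) = 27 − 8 + 115 + 15.982 = 149.982.
∂Q_x/∂P_z = +1.31, so E_xy = 1.31·(12.2/149.982) ≈ 0.107.
E_xy > 0: the goods are substitutes.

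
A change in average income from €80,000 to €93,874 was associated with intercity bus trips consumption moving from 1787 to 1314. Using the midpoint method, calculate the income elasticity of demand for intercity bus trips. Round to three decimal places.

-1.912

%ΔQ = (1314 − 1787)/[(1787+1314)/2] = -473/1550.5 ≈ -0.3051.
%ΔM = (93,874 − 80,000)/[(80,000+93,874)/2] = 13874/86937 ≈ 0.1596.
E_I = %ΔQ/%ΔM ≈ -1.912.
E_I < 0: inferior good.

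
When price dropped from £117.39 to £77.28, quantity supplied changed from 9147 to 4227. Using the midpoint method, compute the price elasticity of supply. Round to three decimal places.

%Δq = (4227 − 9147)/[(9147 + 4227)/2] = -4920/6687 ≈ -0.7358.
%ΔP = (77.28 − 117.39)/[(117.39 + 77.28)/2] = -40.11/97.335 ≈ -0.4121.
Arc elasticity E = %Δq/%ΔP ≈ -0.7358/-0.4121 ≈ 1.785.
|E| > 1: supply is elastic over this range.

1.785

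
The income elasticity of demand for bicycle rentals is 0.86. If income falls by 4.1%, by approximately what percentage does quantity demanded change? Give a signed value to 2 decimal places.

-3.53

%ΔQ ≈ E × %ΔI = (0.86) × (-4.1%) ≈ -3.53%.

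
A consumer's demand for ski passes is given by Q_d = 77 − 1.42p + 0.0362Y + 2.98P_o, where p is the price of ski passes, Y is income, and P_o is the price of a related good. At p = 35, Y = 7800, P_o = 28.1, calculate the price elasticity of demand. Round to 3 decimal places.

Q_d = 77 − 1.42(35) + 0.0362(7800) + 2.98(28.1) = 77 − 49.7 + 282.36 + 83.738 = 393.398.
∂Q_d/∂p = −1.42, so E_p = (−1.42)·(35/393.398) ≈ -0.126.
|E_p| < 1: demand is inelastic.

-0.126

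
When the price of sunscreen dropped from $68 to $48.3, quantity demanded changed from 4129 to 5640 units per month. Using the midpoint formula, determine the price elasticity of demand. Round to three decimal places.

-0.913

%Δq = (5640 − 4129)/[(4129 + 5640)/2] = 1511/4884.5 ≈ 0.3093.
%Δp = (48.3 − 68)/[(68 + 48.3)/2] = -19.7/58.15 ≈ -0.3388.
Arc elasticity E = %Δq/%Δp ≈ 0.3093/-0.3388 ≈ -0.913.
|E| < 1: demand is inelastic over this range.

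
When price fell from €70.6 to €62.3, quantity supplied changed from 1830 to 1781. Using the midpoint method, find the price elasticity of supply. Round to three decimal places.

%Δq = (1781 − 1830)/[(1830 + 1781)/2] = -49/1805.5 ≈ -0.0271.
%ΔP = (62.3 − 70.6)/[(70.6 + 62.3)/2] = -8.3/66.45 ≈ -0.1249.
Arc elasticity E = %Δq/%ΔP ≈ -0.0271/-0.1249 ≈ 0.217.
|E| < 1: supply is inelastic over this range.

0.217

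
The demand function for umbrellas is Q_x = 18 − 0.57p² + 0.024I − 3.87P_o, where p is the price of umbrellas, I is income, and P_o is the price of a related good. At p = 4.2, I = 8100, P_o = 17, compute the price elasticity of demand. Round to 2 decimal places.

-0.15

Evaluating quantity at (p, I, P_o) gives Q_x = 18 − 0.57(4.2)² + 0.024(8100) − 3.87(17) = 18 − 10.0548 + 194.4 − 65.79 = 136.5552.
∂Q_x/∂p = −2·0.57·p = -4.788, so E_p = -4.788·(4.2/136.5552) ≈ -0.15.
|E_p| < 1: demand is inelastic.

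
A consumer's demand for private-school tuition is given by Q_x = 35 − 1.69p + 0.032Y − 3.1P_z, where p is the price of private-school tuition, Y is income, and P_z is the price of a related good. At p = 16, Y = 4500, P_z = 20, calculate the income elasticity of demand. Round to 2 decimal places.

First evaluate Q_x: 35 − 1.69(16) + 0.032(4500) − 3.1(20) = 35 − 27.04 + 144 − 62 = 89.96.
∂Q_x/∂Y = +0.032, so E_I = 0.032·(4500/89.96) ≈ 1.60.
E_I > 1: normal good (luxury).

1.60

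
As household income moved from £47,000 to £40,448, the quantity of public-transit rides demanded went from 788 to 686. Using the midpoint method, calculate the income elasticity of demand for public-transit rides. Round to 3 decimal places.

%ΔQ = (686 − 788)/[(788+686)/2] = -102/737 ≈ -0.1384.
%ΔI = (40,448 − 47,000)/[(47,000+40,448)/2] = -6552/43724 ≈ -0.1498.
E_I = %ΔQ/%ΔI ≈ 0.924.
E_I ∈ (0,1): normal good (necessity).

0.924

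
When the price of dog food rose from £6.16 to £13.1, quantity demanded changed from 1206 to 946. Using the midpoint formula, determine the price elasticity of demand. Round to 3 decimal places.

-0.335

%ΔQ = (946 − 1206)/[(1206 + 946)/2] = -260/1076 ≈ -0.2416.
%ΔP = (13.1 − 6.16)/[(6.16 + 13.1)/2] = 6.94/9.63 ≈ 0.7207.
Arc elasticity E = %ΔQ/%ΔP ≈ -0.2416/0.7207 ≈ -0.335.
|E| < 1: demand is inelastic over this range.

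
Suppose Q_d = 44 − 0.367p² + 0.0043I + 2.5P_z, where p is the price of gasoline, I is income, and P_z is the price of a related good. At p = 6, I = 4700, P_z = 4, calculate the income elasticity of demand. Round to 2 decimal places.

Substituting, Q_d = 44 − 0.367(6)² + 0.0043(4700) + 2.5(4) = 44 − 13.212 + 20.21 + 10 = 60.998.
∂Q_d/∂I = +0.0043, so E_I = 0.0043·(4700/60.998) ≈ 0.33.
E_I ∈ (0,1): normal good (necessity).

0.33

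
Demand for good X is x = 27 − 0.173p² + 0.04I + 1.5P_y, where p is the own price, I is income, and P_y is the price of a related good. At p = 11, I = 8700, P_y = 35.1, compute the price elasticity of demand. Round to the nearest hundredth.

Substituting, x = 27 − 0.173(11)² + 0.04(8700) + 1.5(35.1) = 27 − 20.933 + 348 + 52.65 = 406.717.
∂x/∂p = −2·0.173·p = -3.806, so E_p = -3.806·(11/406.717) ≈ -0.10.
|E_p| < 1: demand is inelastic.

-0.10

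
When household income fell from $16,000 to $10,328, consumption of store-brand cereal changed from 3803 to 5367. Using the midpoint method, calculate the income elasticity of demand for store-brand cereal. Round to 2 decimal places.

%ΔQ = (5367 − 3803)/[(3803+5367)/2] = 1564/4585 ≈ 0.3411.
%ΔI = (10,328 − 16,000)/[(16,000+10,328)/2] = -5672/13164 ≈ -0.4309.
E_I = %ΔQ/%ΔI ≈ -0.79.
E_I < 0: inferior good.

-0.79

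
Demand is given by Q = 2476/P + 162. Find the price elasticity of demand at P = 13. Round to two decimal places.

At P = 13, Q = 352.4615.
dQ/dP = −2476/P² = −14.6509.
Point elasticity E = (dQ/dP)·(P/Q) = -14.6509 × 13/352.4615 ≈ -0.54.
|E| < 1, so demand is inelastic at this price.

-0.54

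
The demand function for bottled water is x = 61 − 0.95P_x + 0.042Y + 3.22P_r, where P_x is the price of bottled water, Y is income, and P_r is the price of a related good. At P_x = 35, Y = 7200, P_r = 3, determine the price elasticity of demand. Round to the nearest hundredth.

-0.10

Evaluating quantity at (P_x, Y, P_r) gives x = 61 − 0.95(35) + 0.042(7200) + 3.22(3) = 61 − 33.25 + 302.4 + 9.66 = 339.81.
∂x/∂P_x = −0.95, so E_p = (−0.95)·(35/339.81) ≈ -0.10.
|E_p| < 1: demand is inelastic.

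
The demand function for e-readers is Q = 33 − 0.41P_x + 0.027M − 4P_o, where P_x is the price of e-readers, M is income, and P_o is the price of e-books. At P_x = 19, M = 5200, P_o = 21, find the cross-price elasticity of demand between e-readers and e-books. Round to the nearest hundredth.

First evaluate Q: 33 − 0.41(19) + 0.027(5200) − 4(21) = 33 − 7.79 + 140.4 − 84 = 81.61.
∂Q/∂P_o = −4, so E_xy = -4·(21/81.61) ≈ -1.03.
E_xy < 0: the goods are complements.

-1.03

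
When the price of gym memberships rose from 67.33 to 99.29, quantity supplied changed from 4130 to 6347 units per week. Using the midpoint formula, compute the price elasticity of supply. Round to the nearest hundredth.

1.10

%Δq = (6347 − 4130)/[(4130 + 6347)/2] = 2217/5238.5 ≈ 0.4232.
%Δp = (99.29 − 67.33)/[(67.33 + 99.29)/2] = 31.96/83.31 ≈ 0.3836.
Arc elasticity E = %Δq/%Δp ≈ 0.4232/0.3836 ≈ 1.10.
|E| > 1: supply is elastic over this range.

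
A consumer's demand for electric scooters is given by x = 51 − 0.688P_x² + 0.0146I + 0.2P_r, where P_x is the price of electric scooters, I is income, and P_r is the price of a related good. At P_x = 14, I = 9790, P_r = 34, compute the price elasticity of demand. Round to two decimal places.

First evaluate x: 51 − 0.688(14)² + 0.0146(9790) + 0.2(34) = 51 − 134.848 + 142.934 + 6.8 = 65.886.
∂x/∂P_x = −2·0.688·P_x = -19.264, so E_p = -19.264·(14/65.886) ≈ -4.09.
|E_p| > 1: demand is elastic.

-4.09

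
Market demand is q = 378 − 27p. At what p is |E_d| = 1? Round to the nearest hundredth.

7.00

For linear demand q = a − bp, E = −bp/(a − bp). |E| = 1 ⇒ bp = a − bp ⇒ p = a/(2b).
p = 378/(2·27) = 7.00.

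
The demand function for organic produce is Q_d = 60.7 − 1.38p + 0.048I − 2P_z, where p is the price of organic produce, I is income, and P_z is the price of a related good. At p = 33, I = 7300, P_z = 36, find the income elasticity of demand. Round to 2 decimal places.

1.19

First evaluate Q_d: 60.7 − 1.38(33) + 0.048(7300) − 2(36) = 60.7 − 45.54 + 350.4 − 72 = 293.56.
∂Q_d/∂I = +0.048, so E_I = 0.048·(7300/293.56) ≈ 1.19.
E_I > 1: normal good (luxury).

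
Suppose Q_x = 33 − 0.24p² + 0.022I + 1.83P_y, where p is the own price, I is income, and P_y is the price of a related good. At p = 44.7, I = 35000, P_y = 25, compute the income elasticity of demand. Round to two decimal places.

Substituting, Q_x = 33 − 0.24(44.7)² + 0.022(35000) + 1.83(25) = 33 − 479.5416 + 770 + 45.75 = 369.2084.
∂Q_x/∂I = +0.022, so E_I = 0.022·(35000/369.2084) ≈ 2.09.
E_I > 1: normal good (luxury).

2.09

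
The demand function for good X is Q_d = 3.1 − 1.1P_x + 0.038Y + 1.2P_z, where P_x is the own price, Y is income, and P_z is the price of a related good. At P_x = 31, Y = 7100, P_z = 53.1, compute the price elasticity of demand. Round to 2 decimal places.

-0.11

Evaluating quantity at (P_x, Y, P_z) gives Q_d = 3.1 − 1.1(31) + 0.038(7100) + 1.2(53.1) = 3.1 − 34.1 + 269.8 + 63.72 = 302.52.
∂Q_d/∂P_x = −1.1, so E_p = (−1.1)·(31/302.52) ≈ -0.11.
|E_p| < 1: demand is inelastic.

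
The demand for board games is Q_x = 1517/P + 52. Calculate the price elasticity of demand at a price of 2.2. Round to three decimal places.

At P = 2.2, Q_x = 741.5455.
dQ_x/dP = −1517/P² = −313.4298.
Point elasticity E = (dQ_x/dP)·(P/Q_x) = -313.4298 × 2.2/741.5455 ≈ -0.930.
|E| < 1, so demand is inelastic at this price.

-0.930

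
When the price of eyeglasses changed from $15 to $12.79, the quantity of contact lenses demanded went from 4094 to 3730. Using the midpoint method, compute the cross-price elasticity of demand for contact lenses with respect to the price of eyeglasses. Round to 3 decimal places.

%ΔQ_x = (3730 − 4094)/[(4094+3730)/2] = -364/3912 ≈ -0.0930.
%ΔP_y = (12.79 − 15)/[(15+12.79)/2] ≈ -0.1591.
E_xy = -0.0930/-0.1591 ≈ 0.585.
E_xy > 0, so contact lenses and eyeglasses are substitutes.

0.585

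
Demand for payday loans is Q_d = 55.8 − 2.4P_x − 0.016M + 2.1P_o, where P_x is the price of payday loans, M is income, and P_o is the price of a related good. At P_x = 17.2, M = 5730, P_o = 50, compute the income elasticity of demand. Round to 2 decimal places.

Evaluating quantity at (P_x, M, P_o) gives Q_d = 55.8 − 2.4(17.2) − 0.016(5730) + 2.1(50) = 55.8 − 41.28 − 91.68 + 105 = 27.84.
∂Q_d/∂M = −0.016, so E_I = -0.016·(5730/27.84) ≈ -3.29.
E_I < 0: inferior good.

-3.29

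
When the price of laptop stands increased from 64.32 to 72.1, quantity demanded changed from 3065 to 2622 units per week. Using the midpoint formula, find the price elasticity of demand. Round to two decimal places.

-1.37

%Δq = (2622 − 3065)/[(3065 + 2622)/2] = -443/2843.5 ≈ -0.1558.
%Δp = (72.1 − 64.32)/[(64.32 + 72.1)/2] = 7.78/68.21 ≈ 0.1141.
Arc elasticity E = %Δq/%Δp ≈ -0.1558/0.1141 ≈ -1.37.
|E| > 1: demand is elastic over this range.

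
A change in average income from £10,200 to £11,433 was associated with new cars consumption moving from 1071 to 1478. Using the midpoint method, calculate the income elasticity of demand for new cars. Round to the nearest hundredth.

2.80

%ΔQ = (1478 − 1071)/[(1071+1478)/2] = 407/1274.5 ≈ 0.3193.
%ΔI = (11,433 − 10,200)/[(10,200+11,433)/2] = 1233/10816.5 ≈ 0.1140.
E_I = %ΔQ/%ΔI ≈ 2.80.
E_I > 1: normal good (luxury).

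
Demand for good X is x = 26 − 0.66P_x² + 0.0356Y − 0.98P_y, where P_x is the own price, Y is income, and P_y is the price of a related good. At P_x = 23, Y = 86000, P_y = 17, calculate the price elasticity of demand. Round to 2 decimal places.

-0.26

Substituting, x = 26 − 0.66(23)² + 0.0356(86000) − 0.98(17) = 26 − 349.14 + 3061.6 − 16.66 = 2721.8.
∂x/∂P_x = −2·0.66·P_x = -30.36, so E_p = -30.36·(23/2721.8) ≈ -0.26.
|E_p| < 1: demand is inelastic.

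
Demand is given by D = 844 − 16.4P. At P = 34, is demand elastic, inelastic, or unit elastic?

At P = 34, D = 286.4.
dD/dP = −16.4.
Point elasticity E = (dD/dP)·(P/D) = -16.4 × 34/286.4 ≈ -1.947.
|E| ≈ 1.947 > 1, so demand is elastic.

elastic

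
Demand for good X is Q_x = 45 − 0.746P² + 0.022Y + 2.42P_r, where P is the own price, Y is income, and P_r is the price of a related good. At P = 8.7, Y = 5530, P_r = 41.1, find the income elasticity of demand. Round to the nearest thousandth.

0.580

Q_x = 45 − 0.746(8.7)² + 0.022(5530) + 2.42(41.1) = 45 − 56.4647 + 121.66 + 99.462 = 209.6573.
∂Q_x/∂Y = +0.022, so E_I = 0.022·(5530/209.6573) ≈ 0.580.
E_I ∈ (0,1): normal good (necessity).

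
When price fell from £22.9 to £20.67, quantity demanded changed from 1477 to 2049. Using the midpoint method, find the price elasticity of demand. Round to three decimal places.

%Δq = (2049 − 1477)/[(1477 + 2049)/2] = 572/1763 ≈ 0.3244.
%Δp = (20.67 − 22.9)/[(22.9 + 20.67)/2] = -2.23/21.785 ≈ -0.1024.
Arc elasticity E = %Δq/%Δp ≈ 0.3244/-0.1024 ≈ -3.170.
|E| > 1: demand is elastic over this range.

-3.170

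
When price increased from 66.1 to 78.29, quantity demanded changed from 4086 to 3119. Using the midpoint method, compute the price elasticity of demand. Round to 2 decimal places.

%Δq = (3119 − 4086)/[(4086 + 3119)/2] = -967/3602.5 ≈ -0.2684.
%Δp = (78.29 − 66.1)/[(66.1 + 78.29)/2] = 12.19/72.195 ≈ 0.1688.
Arc elasticity E = %Δq/%Δp ≈ -0.2684/0.1688 ≈ -1.59.
|E| > 1: demand is elastic over this range.

-1.59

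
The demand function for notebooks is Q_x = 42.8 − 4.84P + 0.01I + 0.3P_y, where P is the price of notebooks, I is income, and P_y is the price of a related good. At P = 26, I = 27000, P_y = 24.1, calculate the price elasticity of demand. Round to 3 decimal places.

-0.648

Evaluating quantity at (P, I, P_y) gives Q_x = 42.8 − 4.84(26) + 0.01(27000) + 0.3(24.1) = 42.8 − 125.84 + 270 + 7.23 = 194.19.
∂Q_x/∂P = −4.84, so E_p = (−4.84)·(26/194.19) ≈ -0.648.
|E_p| < 1: demand is inelastic.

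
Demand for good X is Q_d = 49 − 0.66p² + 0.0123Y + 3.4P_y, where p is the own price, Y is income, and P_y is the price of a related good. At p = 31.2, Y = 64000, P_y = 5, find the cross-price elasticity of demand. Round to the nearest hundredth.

0.08

Substituting, Q_d = 49 − 0.66(31.2)² + 0.0123(64000) + 3.4(5) = 49 − 642.4704 + 787.2 + 17 = 210.7296.
∂Q_d/∂P_y = +3.4, so E_xy = 3.4·(5/210.7296) ≈ 0.08.
E_xy > 0: the goods are substitutes.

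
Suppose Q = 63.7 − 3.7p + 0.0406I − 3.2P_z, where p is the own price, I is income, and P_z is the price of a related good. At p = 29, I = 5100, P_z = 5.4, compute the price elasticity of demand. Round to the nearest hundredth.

First evaluate Q: 63.7 − 3.7(29) + 0.0406(5100) − 3.2(5.4) = 63.7 − 107.3 + 207.06 − 17.28 = 146.18.
∂Q/∂p = −3.7, so E_p = (−3.7)·(29/146.18) ≈ -0.73.
|E_p| < 1: demand is inelastic.

-0.73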